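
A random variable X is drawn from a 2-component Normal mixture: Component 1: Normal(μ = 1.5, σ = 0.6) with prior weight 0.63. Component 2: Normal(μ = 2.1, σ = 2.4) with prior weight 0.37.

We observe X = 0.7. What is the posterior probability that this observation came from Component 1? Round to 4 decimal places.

0.7685

Apply Bayes' rule: the posterior for each component is proportional to its prior times its likelihood at x.
Component likelihoods at x = 0.7:
  L_1 = 0.27335
  L_2 = 0.14022
Weight by the priors:
  π_1·L_1 = 0.63 × 0.27335 = 0.172211
  π_2·L_2 = 0.37 × 0.14022 = 0.0518812
Normaliser: 0.172211 + 0.0518812 = 0.224092
P(Component 1 | data) = 0.172211 / 0.224092 ≈ 0.7685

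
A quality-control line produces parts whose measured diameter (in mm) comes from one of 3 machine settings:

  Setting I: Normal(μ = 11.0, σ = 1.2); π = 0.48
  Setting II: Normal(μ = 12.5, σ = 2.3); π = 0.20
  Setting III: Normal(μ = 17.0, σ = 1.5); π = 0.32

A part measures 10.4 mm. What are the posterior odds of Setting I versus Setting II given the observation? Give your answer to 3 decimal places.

Since P(k|x) ∝ P(Z=k) f_k(x), the posterior odds are P(Z=i) f_i(x) / (P(Z=j) f_j(x)).
Normal densities:
  L_I = (1/(1.2·√(2π)))·exp(−(10.4−11.0)²/(2·1.2²)) = 0.332452·exp(-0.12500) = 0.293388
  L_II = (1/(2.3·√(2π)))·exp(−(10.4−12.5)²/(2·2.3²)) = 0.173453·exp(-0.41682) = 0.114329
  L_III = (1/(1.5·√(2π)))·exp(−(10.4−17.0)²/(2·1.5²)) = 0.265962·exp(-9.68000) = 1.66283e-05
0.140826 / 0.0228659 ≈ 6.159

6.159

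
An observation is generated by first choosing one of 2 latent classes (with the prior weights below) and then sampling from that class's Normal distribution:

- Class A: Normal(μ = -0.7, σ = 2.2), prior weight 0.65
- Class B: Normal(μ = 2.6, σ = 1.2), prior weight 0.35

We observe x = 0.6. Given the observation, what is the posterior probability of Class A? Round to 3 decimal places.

0.773

By Bayes' theorem, P(k | x) = w_k f_k(x) / Σ_j w_j f_j(x).
Evaluate each component's likelihood at the observed value:
  f_A = (1/(2.2·√(2π)))·exp(−(0.6−-0.7)²/(2·2.2²)) = 0.181337·exp(-0.17459) = 0.152288
  f_B = (1/(1.2·√(2π)))·exp(−(0.6−2.6)²/(2·1.2²)) = 0.332452·exp(-1.38889) = 0.0828976
Weight by the priors:
  w_A·f_A = 0.65 × 0.152288 = 0.0989871
  w_B·f_B = 0.35 × 0.0828976 = 0.0290142
Denominator: 0.0989871 + 0.0290142 = 0.128001
Responsibility of Class A: 0.0989871 / 0.128001 ≈ 0.773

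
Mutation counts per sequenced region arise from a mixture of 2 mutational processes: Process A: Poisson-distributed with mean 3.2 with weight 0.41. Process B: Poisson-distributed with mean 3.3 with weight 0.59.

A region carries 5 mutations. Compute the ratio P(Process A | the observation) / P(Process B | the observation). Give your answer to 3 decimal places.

0.658

Only the two components matter; the odds are (π_i f_i(x)) / (π_j f_j(x)).
Component likelihoods at x = 5 mutations:
  L_A = 0.113979
  L_B = 0.120286
Posterior odds = (π_A·L_A) / (π_B·L_B) = (0.41·0.113979) / (0.59·0.120286) = 0.0467315 / 0.070969 ≈ 0.658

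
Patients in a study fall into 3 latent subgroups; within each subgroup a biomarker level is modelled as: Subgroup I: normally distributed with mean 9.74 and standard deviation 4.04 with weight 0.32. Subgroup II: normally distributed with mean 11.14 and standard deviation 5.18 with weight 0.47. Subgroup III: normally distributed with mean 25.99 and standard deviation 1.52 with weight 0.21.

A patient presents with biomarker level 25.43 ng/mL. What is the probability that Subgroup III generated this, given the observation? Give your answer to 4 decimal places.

Posterior ∝ prior × likelihood, so P(k | x) ∝ π_k f_k(x); normalise over all components.
Normal densities:
  f_I = 5.24e-05
  f_II = 0.00171401
  f_III = 0.245241
Weight by the priors:
  π_I·f_I = 0.32 × 5.24e-05 = 1.6768e-05
  π_II·f_II = 0.47 × 0.00171401 = 0.000805583
  π_III·f_III = 0.21 × 0.245241 = 0.0515005
Denominator: 1.6768e-05 + 0.000805583 + 0.0515005 = 0.0523229
So the posterior for Subgroup III is 0.0515005 / 0.0523229 ≈ 0.9843.

0.9843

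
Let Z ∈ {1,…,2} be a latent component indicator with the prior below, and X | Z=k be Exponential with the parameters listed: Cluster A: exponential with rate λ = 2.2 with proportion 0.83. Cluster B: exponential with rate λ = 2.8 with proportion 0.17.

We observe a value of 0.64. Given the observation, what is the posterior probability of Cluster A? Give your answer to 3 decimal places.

P(component k | x) = w_k·f_k(x) / marginal(x), where marginal(x) = Σ_j w_j·f_j(x).
Exponential densities:
  p_A = 0.538191
  p_B = 0.466554
Unnormalised posteriors:
  w_A·p_A = 0.83 × 0.538191 = 0.446698
  w_B·p_B = 0.17 × 0.466554 = 0.0793143
Sum: 0.446698 + 0.0793143 = 0.526012
Responsibility of Cluster A: 0.446698 / 0.526012 ≈ 0.849

0.849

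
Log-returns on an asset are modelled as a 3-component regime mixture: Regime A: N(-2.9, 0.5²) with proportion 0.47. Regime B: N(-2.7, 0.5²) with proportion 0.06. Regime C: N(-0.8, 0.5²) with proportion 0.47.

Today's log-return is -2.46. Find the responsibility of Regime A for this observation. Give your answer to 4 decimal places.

The responsibility of component k is π_k f_k(x) divided by Σ_j π_j f_j(x).
Component likelihoods at x = -2.46:
  p_A = (1/(0.5·√(2π)))·exp(−(-2.46−-2.9)²/(2·0.5²)) = 0.797885·exp(-0.38720) = 0.541728
  p_B = (1/(0.5·√(2π)))·exp(−(-2.46−-2.7)²/(2·0.5²)) = 0.797885·exp(-0.11520) = 0.711065
  p_C = (1/(0.5·√(2π)))·exp(−(-2.46−-0.8)²/(2·0.5²)) = 0.797885·exp(-5.51120) = 0.00322445
Unnormalised posteriors:
  π_A·p_A = 0.47 × 0.541728 = 0.254612
  π_B·p_B = 0.06 × 0.711065 = 0.0426639
  π_C·p_C = 0.47 × 0.00322445 = 0.00151549
Marginal: 0.254612 + 0.0426639 + 0.00151549 = 0.298792
So the posterior for Regime A is 0.254612 / 0.298792 ≈ 0.8521.

0.8521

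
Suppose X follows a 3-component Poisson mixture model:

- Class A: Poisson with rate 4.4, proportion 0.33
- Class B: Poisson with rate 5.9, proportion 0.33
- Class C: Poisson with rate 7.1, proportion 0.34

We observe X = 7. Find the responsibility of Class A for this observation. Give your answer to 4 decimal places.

Apply Bayes' rule: the posterior for each component is proportional to its prior times its likelihood at x.
Evaluate each component's likelihood at the observed value:
  p_A = 0.0777754
  p_B = 0.135268
  p_C = 0.148897
Prior × likelihood for each component:
  P(Z=A)·p_A = 0.33 × 0.0777754 = 0.0256659
  P(Z=B)·p_B = 0.33 × 0.135268 = 0.0446385
  P(Z=C)·p_C = 0.34 × 0.148897 = 0.0506251
Evidence: 0.0256659 + 0.0446385 + 0.0506251 = 0.12093
Responsibility of Class A: 0.0256659 / 0.12093 ≈ 0.2122

0.2122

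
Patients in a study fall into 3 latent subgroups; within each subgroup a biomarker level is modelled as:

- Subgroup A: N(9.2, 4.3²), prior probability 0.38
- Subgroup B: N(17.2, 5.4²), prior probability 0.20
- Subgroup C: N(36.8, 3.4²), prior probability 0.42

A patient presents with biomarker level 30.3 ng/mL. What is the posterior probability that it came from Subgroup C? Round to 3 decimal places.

The responsibility of component k is P(Z=k) f_k(x) divided by Σ_j P(Z=j) f_j(x).
Component likelihoods at x = 30.3 ng/mL:
  f_A = 5.48124e-07
  f_B = 0.00389565
  f_C = 0.0188709
Unnormalised posteriors:
  P(Z=A)·f_A = 0.38 × 5.48124e-07 = 2.08287e-07
  P(Z=B)·f_B = 0.20 × 0.00389565 = 0.000779129
  P(Z=C)·f_C = 0.42 × 0.0188709 = 0.00792576
Marginal: 2.08287e-07 + 0.000779129 + 0.00792576 = 0.0087051
So the posterior for Subgroup C is 0.00792576 / 0.0087051 ≈ 0.910.

0.910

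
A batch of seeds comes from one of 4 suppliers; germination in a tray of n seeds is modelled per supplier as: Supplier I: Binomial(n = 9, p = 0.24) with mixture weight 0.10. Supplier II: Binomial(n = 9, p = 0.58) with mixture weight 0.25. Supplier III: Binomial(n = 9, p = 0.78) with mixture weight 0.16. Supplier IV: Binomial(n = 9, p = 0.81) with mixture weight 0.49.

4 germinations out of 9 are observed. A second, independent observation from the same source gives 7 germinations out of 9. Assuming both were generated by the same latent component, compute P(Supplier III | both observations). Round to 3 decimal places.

0.122

Apply Bayes' rule: the posterior for each component is proportional to its prior times its likelihood at x.
Since both observations come from the same component, the likelihood for component k is f_k(x₁)·f_k(x₂).
  f_I = [0.105995] × [0.000953693] = 0.000101086
  f_II = [0.18635] × [0.140216] = 0.0261292
  f_III = [0.024036] × [0.306062] = 0.00735652
  f_IV = [0.0134301] × [0.297307] = 0.00399285
Unnormalised posteriors:
  π_I·f_I = 0.10 × 0.000101086 = 1.01086e-05
  π_II·f_II = 0.25 × 0.0261292 = 0.0065323
  π_III·f_III = 0.16 × 0.00735652 = 0.00117704
  π_IV·f_IV = 0.49 × 0.00399285 = 0.0019565
Denominator: 1.01086e-05 + 0.0065323 + 0.00117704 + 0.0019565 = 0.00967595
So the posterior for Supplier III is 0.00117704 / 0.00967595 ≈ 0.122.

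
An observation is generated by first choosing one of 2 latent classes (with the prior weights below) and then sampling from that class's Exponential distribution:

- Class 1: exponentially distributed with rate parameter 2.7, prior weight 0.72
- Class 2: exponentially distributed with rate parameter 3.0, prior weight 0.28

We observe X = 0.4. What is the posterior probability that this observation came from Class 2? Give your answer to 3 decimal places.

0.277

Posterior ∝ prior × likelihood, so P(k | x) ∝ π_k f_k(x); normalise over all components.
Exponential densities:
  p_1 = 2.7·e^(−2.7·0.4) = 2.7·e^(−1.0800) = 0.916908
  p_2 = 3.0·e^(−3.0·0.4) = 3.0·e^(−1.2000) = 0.903583
Weight by the priors:
  π_1·p_1 = 0.72 × 0.916908 = 0.660174
  π_2·p_2 = 0.28 × 0.903583 = 0.253003
Sum: 0.660174 + 0.253003 = 0.913177
P(Class 2 | the observation) ≈ 0.277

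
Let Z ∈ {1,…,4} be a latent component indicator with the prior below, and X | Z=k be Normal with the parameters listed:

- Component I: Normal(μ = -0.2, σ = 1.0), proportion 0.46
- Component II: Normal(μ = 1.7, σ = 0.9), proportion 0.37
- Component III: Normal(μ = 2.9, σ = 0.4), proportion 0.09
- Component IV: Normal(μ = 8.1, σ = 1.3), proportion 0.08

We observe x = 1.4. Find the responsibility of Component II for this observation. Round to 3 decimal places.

The responsibility of component k is π_k f_k(x) divided by Σ_j π_j f_j(x).
Normal densities:
  L_I = (1/(1.0·√(2π)))·exp(−(1.4−-0.2)²/(2·1.0²)) = 0.398942·exp(-1.28000) = 0.110921
  L_II = (1/(0.9·√(2π)))·exp(−(1.4−1.7)²/(2·0.9²)) = 0.443269·exp(-0.05556) = 0.419315
  L_III = (1/(0.4·√(2π)))·exp(−(1.4−2.9)²/(2·0.4²)) = 0.997356·exp(-7.03125) = 0.000881489
  L_IV = (1/(1.3·√(2π)))·exp(−(1.4−8.1)²/(2·1.3²)) = 0.306879·exp(-13.28107) = 5.23689e-07
Unnormalised posteriors:
  π_I·L_I = 0.46 × 0.110921 = 0.0510236
  π_II·L_II = 0.37 × 0.419315 = 0.155146
  π_III·L_III = 0.09 × 0.000881489 = 7.9334e-05
  π_IV·L_IV = 0.08 × 5.23689e-07 = 4.18951e-08
Normaliser: 0.0510236 + 0.155146 + 7.9334e-05 + 4.18951e-08 = 0.206249
P(Component II | x) = 0.155146 / 0.206249 ≈ 0.752

0.752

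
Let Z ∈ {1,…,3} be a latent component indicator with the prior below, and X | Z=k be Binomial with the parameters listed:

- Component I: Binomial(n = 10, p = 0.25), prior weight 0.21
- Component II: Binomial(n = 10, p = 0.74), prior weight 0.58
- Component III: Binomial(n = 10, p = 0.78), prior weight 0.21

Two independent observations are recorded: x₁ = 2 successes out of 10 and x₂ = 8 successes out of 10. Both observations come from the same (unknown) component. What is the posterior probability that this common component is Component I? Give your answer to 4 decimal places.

0.2005

Posterior ∝ prior × likelihood, so P(k | x) ∝ P(Z=k) f_k(x); normalise over all components.
Since both observations come from the same component, the likelihood for component k is f_k(x₁)·f_k(x₂).
  L_I = [0.281568] × [0.000386238] = 0.000108752
  L_II = [0.000514592] × [0.273535] = 0.000140759
  L_III = [0.000150239] × [0.298411] = 4.4833e-05
Weight by the priors:
  P(Z=I)·L_I = 0.21 × 0.000108752 = 2.28379e-05
  P(Z=II)·L_II = 0.58 × 0.000140759 = 8.16401e-05
  P(Z=III)·L_III = 0.21 × 4.4833e-05 = 9.41493e-06
Sum: 2.28379e-05 + 8.16401e-05 + 9.41493e-06 = 0.000113893
P(Component I | x₁, x₂) = 2.28379e-05 / 0.000113893 ≈ 0.2005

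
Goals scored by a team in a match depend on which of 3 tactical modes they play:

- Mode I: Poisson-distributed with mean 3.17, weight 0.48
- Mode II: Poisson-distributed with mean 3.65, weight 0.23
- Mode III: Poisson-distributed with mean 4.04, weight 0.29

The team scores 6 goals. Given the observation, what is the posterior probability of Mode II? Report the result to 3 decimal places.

0.249

By Bayes' theorem, P(k | x) = w_k f_k(x) / Σ_j w_j f_j(x).
Evaluate each component's likelihood at the observed value:
  p_I = e^(−3.17)·3.17^6/6! = 0.0591983
  p_II = e^(−3.65)·3.65^6/6! = 0.0853591
  p_III = e^(−4.04)·4.04^6/6! = 0.106269
Multiply by the mixture weights:
  w_I·p_I = 0.48 × 0.0591983 = 0.0284152
  w_II·p_II = 0.23 × 0.0853591 = 0.0196326
  w_III·p_III = 0.29 × 0.106269 = 0.030818
Normaliser: 0.0284152 + 0.0196326 + 0.030818 = 0.0788658
So the posterior for Mode II is 0.0196326 / 0.0788658 ≈ 0.249.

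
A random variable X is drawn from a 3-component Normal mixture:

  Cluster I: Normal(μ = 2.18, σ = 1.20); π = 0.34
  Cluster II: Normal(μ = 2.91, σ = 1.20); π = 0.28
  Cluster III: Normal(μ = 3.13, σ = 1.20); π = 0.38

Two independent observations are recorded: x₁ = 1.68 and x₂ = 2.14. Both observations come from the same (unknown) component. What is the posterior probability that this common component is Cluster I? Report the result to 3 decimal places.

0.540

Posterior ∝ prior × likelihood, so P(k | x) ∝ P(Z=k) f_k(x); normalise over all components.
Since both observations come from the same component, the likelihood for component k is f_k(x₁)·f_k(x₂).
  p_I = [(1/(1.20·√(2π)))·exp(−(1.68−2.18)²/(2·1.20²)) = 0.332452·exp(-0.08681) = 0.30481] × [0.332267] = 0.101278
  p_II = [(1/(1.20·√(2π)))·exp(−(1.68−2.91)²/(2·1.20²)) = 0.332452·exp(-0.52531) = 0.196602] × [0.270596] = 0.0531998
  p_III = [(1/(1.20·√(2π)))·exp(−(1.68−3.13)²/(2·1.20²)) = 0.332452·exp(-0.73003) = 0.160206] × [0.236555] = 0.0378976
Unnormalised posteriors:
  P(Z=I)·p_I = 0.34 × 0.101278 = 0.0344347
  P(Z=II)·p_II = 0.28 × 0.0531998 = 0.0148959
  P(Z=III)·p_III = 0.38 × 0.0378976 = 0.0144011
Normaliser: 0.0344347 + 0.0148959 + 0.0144011 = 0.0637317
So the posterior for Cluster I is 0.0344347 / 0.0637317 ≈ 0.540.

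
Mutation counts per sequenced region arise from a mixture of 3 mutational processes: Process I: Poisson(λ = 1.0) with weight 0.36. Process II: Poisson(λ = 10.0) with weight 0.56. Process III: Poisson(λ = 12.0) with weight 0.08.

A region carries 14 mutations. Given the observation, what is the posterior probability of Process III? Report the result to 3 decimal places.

The responsibility of component k is π_k f_k(x) divided by Σ_j π_j f_j(x).
Component likelihoods at x = 14 mutations:
  L_I = 4.21985e-12
  L_II = 0.0520771
  L_III = 0.0904889
Unnormalised posteriors:
  π_I·L_I = 0.36 × 4.21985e-12 = 1.51915e-12
  π_II·L_II = 0.56 × 0.0520771 = 0.0291632
  π_III·L_III = 0.08 × 0.0904889 = 0.00723911
Normaliser: 1.51915e-12 + 0.0291632 + 0.00723911 = 0.0364023
Responsibility of Process III: 0.00723911 / 0.0364023 ≈ 0.199

0.199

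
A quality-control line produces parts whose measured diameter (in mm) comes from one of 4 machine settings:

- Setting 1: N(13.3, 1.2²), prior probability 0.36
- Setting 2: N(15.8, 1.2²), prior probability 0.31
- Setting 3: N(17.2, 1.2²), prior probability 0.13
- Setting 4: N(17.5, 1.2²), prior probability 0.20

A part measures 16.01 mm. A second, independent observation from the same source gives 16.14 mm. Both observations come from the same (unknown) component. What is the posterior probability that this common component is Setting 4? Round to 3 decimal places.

0.122

Posterior ∝ prior × likelihood, so P(k | x) ∝ π_k f_k(x); normalise over all components.
Since both observations come from the same component, the likelihood for component k is f_k(x₁)·f_k(x₂).
  p_1 = [(1/(1.2·√(2π)))·exp(−(16.01−13.3)²/(2·1.2²)) = 0.332452·exp(-2.55003) = 0.0259575] × [0.0202052] = 0.000524476
  p_2 = [(1/(1.2·√(2π)))·exp(−(16.01−15.8)²/(2·1.2²)) = 0.332452·exp(-0.01531) = 0.3274] × [0.319372] = 0.104562
  p_3 = [(1/(1.2·√(2π)))·exp(−(16.01−17.2)²/(2·1.2²)) = 0.332452·exp(-0.49170) = 0.203323] × [0.225058] = 0.0457593
  p_4 = [(1/(1.2·√(2π)))·exp(−(16.01−17.5)²/(2·1.2²)) = 0.332452·exp(-0.77087) = 0.153796] × [0.17491] = 0.0269005
Prior × likelihood for each component:
  π_1·p_1 = 0.36 × 0.000524476 = 0.000188811
  π_2·p_2 = 0.31 × 0.104562 = 0.0324143
  π_3·p_3 = 0.13 × 0.0457593 = 0.00594871
  π_4·p_4 = 0.20 × 0.0269005 = 0.0053801
Evidence: 0.000188811 + 0.0324143 + 0.00594871 + 0.0053801 = 0.043932
P(Setting 4 | x₁,x₂) = 0.0053801 / 0.043932 ≈ 0.122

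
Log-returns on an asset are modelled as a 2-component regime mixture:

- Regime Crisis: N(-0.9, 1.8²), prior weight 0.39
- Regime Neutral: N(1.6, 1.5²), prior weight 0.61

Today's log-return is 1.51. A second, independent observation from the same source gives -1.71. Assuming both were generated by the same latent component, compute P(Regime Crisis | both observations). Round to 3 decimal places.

By Bayes' theorem, P(k | x) = P(Z=k) f_k(x) / Σ_j P(Z=j) f_j(x).
Since both observations come from the same component, the likelihood for component k is f_k(x₁)·f_k(x₂).
  p_Crisis = [(1/(1.8·√(2π)))·exp(−(1.51−-0.9)²/(2·1.8²)) = 0.221635·exp(-0.89631) = 0.0904429] × [0.200293] = 0.0181151
  p_Neutral = [(1/(1.5·√(2π)))·exp(−(1.51−1.6)²/(2·1.5²)) = 0.265962·exp(-0.00180) = 0.265483] × [0.0233049] = 0.00618705
Weight by the priors:
  P(Z=Crisis)·p_Crisis = 0.39 × 0.0181151 = 0.00706487
  P(Z=Neutral)·p_Neutral = 0.61 × 0.00618705 = 0.0037741
Evidence: 0.00706487 + 0.0037741 = 0.010839
P(Regime Crisis | x₁, x₂) ≈ 0.652

0.652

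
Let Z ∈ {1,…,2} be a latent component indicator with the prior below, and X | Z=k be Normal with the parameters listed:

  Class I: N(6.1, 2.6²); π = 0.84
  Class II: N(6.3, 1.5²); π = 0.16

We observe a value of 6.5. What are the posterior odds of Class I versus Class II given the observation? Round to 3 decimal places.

Since P(k|x) ∝ π_k f_k(x), the posterior odds are π_i f_i(x) / (π_j f_j(x)).
Component likelihoods at x = 6.5:
  p_I = (1/(2.6·√(2π)))·exp(−(6.5−6.1)²/(2·2.6²)) = 0.153439·exp(-0.01183) = 0.151634
  p_II = (1/(1.5·√(2π)))·exp(−(6.5−6.3)²/(2·1.5²)) = 0.265962·exp(-0.00889) = 0.263608
Posterior odds = (π_I·p_I) / (π_II·p_II) = (0.84·0.151634) / (0.16·0.263608) = 0.127373 / 0.0421773 ≈ 3.020

3.020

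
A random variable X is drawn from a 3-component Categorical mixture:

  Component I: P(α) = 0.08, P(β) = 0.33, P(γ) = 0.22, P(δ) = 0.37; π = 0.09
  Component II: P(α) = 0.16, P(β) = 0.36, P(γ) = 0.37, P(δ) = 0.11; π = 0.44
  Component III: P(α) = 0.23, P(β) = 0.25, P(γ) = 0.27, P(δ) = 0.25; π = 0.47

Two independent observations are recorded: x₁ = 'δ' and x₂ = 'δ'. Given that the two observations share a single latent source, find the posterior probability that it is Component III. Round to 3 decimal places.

By Bayes' theorem, P(k | x) = P(Z=k) f_k(x) / Σ_j P(Z=j) f_j(x).
Since both observations come from the same component, the likelihood for component k is f_k(x₁)·f_k(x₂).
  L_I = [P(δ | comp) = 0.37] × [0.37] = 0.1369
  L_II = [P(δ | comp) = 0.11] × [0.11] = 0.0121
  L_III = [P(δ | comp) = 0.25] × [0.25] = 0.0625
Prior × likelihood for each component:
  P(Z=I)·L_I = 0.09 × 0.1369 = 0.012321
  P(Z=II)·L_II = 0.44 × 0.0121 = 0.005324
  P(Z=III)·L_III = 0.47 × 0.0625 = 0.029375
Marginal: 0.012321 + 0.005324 + 0.029375 = 0.04702
P(Component III | x₁,x₂) ≈ 0.625

0.625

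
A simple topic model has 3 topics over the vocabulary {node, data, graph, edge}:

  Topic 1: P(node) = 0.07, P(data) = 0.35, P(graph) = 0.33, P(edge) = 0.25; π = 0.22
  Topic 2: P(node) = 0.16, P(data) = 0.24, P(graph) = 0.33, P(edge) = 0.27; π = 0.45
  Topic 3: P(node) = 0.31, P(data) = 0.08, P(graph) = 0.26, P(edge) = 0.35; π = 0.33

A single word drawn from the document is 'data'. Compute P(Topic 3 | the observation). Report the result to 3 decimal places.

0.125

The responsibility of component k is π_k f_k(x) divided by Σ_j π_j f_j(x).
Evaluate each component's likelihood at the observed value:
  L_1 = P(data | comp) = 0.35
  L_2 = P(data | comp) = 0.24
  L_3 = P(data | comp) = 0.08
Unnormalised posteriors:
  π_1·L_1 = 0.22 × 0.35 = 0.077
  π_2·L_2 = 0.45 × 0.24 = 0.108
  π_3·L_3 = 0.33 × 0.08 = 0.0264
Denominator: 0.077 + 0.108 + 0.0264 = 0.2114
Responsibility of Topic 3: 0.0264 / 0.2114 ≈ 0.125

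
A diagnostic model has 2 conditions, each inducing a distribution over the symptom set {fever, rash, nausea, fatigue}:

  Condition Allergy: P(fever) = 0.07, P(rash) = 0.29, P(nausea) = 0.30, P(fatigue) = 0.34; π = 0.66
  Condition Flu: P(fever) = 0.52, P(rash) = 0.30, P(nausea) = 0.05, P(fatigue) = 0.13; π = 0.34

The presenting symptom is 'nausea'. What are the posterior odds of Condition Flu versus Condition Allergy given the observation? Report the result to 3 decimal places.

0.086

Only the two components matter; the odds are (w_i f_i(x)) / (w_j f_j(x)).
Evaluate each component's likelihood at the observed value:
  L_Allergy = 0.3
  L_Flu = 0.05
Posterior odds = (w_Flu·L_Flu) / (w_Allergy·L_Allergy) = (0.34·0.05) / (0.66·0.3) = 0.017 / 0.198 ≈ 0.086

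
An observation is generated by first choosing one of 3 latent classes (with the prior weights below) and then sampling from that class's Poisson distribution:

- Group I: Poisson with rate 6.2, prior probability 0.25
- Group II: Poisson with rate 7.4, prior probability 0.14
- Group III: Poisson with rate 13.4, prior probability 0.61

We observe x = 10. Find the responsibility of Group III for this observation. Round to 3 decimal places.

Posterior ∝ prior × likelihood, so P(k | x) ∝ P(Z=k) f_k(x); normalise over all components.
Poisson probabilities:
  L_I = 0.0469384
  L_II = 0.0829421
  L_III = 0.0779361
Unnormalised posteriors:
  P(Z=I)·L_I = 0.25 × 0.0469384 = 0.0117346
  P(Z=II)·L_II = 0.14 × 0.0829421 = 0.0116119
  P(Z=III)·L_III = 0.61 × 0.0779361 = 0.047541
Evidence: 0.0117346 + 0.0116119 + 0.047541 = 0.0708875
Responsibility of Group III: 0.047541 / 0.0708875 ≈ 0.671

0.671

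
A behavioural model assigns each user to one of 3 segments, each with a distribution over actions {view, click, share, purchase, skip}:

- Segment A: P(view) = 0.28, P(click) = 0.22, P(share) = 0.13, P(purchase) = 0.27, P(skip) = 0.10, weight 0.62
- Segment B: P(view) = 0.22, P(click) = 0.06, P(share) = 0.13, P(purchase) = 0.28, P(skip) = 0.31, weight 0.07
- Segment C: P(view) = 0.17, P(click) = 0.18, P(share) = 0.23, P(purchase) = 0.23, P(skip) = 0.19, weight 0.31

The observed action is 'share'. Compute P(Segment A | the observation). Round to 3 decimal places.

0.501

Apply Bayes' rule: the posterior for each component is proportional to its prior times its likelihood at x.
Evaluate each component's likelihood at the observed value:
  f_A = P(share | comp) = 0.13
  f_B = P(share | comp) = 0.13
  f_C = P(share | comp) = 0.23
Weight by the priors:
  π_A·f_A = 0.62 × 0.13 = 0.0806
  π_B·f_B = 0.07 × 0.13 = 0.0091
  π_C·f_C = 0.31 × 0.23 = 0.0713
Evidence: 0.0806 + 0.0091 + 0.0713 = 0.161
P(Segment A | 'share') ≈ 0.501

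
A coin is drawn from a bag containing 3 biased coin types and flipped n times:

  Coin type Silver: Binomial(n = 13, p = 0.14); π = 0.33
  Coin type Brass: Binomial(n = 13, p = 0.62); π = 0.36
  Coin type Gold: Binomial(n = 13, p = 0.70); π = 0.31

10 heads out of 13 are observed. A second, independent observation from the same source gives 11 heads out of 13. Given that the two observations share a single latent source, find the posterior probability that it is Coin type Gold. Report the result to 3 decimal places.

By Bayes' theorem, P(k | x) = w_k f_k(x) / Σ_j w_j f_j(x).
Since both observations come from the same component, the likelihood for component k is f_k(x₁)·f_k(x₂).
  p_Silver = [C(13,10)·0.14^10·0.86^3 = 286·2.89255e-09·0.636056 = 5.26189e-07] × [2.33615e-08] = 1.22925e-14
  p_Brass = [C(13,10)·0.62^10·0.38^3 = 286·0.00839299·0.054872 = 0.131715] × [0.0586098] = 0.00771977
  p_Gold = [C(13,10)·0.70^10·0.30^3 = 286·0.0282475·0.027 = 0.218127] × [0.138808] = 0.0302779
Unnormalised posteriors:
  w_Silver·p_Silver = 0.33 × 1.22925e-14 = 4.05654e-15
  w_Brass·p_Brass = 0.36 × 0.00771977 = 0.00277912
  w_Gold·p_Gold = 0.31 × 0.0302779 = 0.00938615
Evidence: 4.05654e-15 + 0.00277912 + 0.00938615 = 0.0121653
So the posterior for Coin type Gold is 0.00938615 / 0.0121653 ≈ 0.772.

0.772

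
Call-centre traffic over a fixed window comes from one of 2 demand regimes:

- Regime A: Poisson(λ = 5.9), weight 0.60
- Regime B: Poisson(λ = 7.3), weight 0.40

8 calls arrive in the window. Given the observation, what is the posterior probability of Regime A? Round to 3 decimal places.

The responsibility of component k is P(Z=k) f_k(x) divided by Σ_j P(Z=j) f_j(x).
Evaluate each component's likelihood at the observed value:
  L_A = e^(−5.9)·5.9^8/8! = 0.0997604
  L_B = e^(−7.3)·7.3^8/8! = 0.135118
Unnormalised posteriors:
  P(Z=A)·L_A = 0.60 × 0.0997604 = 0.0598562
  P(Z=B)·L_B = 0.40 × 0.135118 = 0.0540471
Denominator: 0.0598562 + 0.0540471 = 0.113903
Responsibility of Regime A: 0.0598562 / 0.113903 ≈ 0.526

0.526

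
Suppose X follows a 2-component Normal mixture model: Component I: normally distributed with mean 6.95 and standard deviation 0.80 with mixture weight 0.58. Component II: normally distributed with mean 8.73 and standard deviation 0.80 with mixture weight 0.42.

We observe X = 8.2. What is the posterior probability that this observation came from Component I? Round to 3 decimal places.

0.337

By Bayes' theorem, P(k | x) = w_k f_k(x) / Σ_j w_j f_j(x).
Evaluate each component's likelihood at the observed value:
  p_I = (1/(0.80·√(2π)))·exp(−(8.2−6.95)²/(2·0.80²)) = 0.498678·exp(-1.22070) = 0.147121
  p_II = (1/(0.80·√(2π)))·exp(−(8.2−8.73)²/(2·0.80²)) = 0.498678·exp(-0.21945) = 0.400417
Unnormalised posteriors:
  w_I·p_I = 0.58 × 0.147121 = 0.0853303
  w_II·p_II = 0.42 × 0.400417 = 0.168175
Denominator: 0.0853303 + 0.168175 = 0.253506
P(Component I | x) ≈ 0.337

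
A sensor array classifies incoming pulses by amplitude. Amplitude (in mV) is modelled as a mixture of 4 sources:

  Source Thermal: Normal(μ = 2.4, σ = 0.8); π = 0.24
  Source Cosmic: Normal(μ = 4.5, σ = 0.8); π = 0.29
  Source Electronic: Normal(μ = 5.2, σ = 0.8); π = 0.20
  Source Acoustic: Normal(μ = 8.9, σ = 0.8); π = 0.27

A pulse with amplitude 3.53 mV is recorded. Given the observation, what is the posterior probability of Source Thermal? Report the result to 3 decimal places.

The responsibility of component k is π_k f_k(x) divided by Σ_j π_j f_j(x).
Component likelihoods at x = 3.53 mV:
  p_Thermal = 0.183898
  p_Cosmic = 0.2391
  p_Electronic = 0.0564374
  p_Acoustic = 8.19737e-11
Unnormalised posteriors:
  π_Thermal·p_Thermal = 0.24 × 0.183898 = 0.0441356
  π_Cosmic·p_Cosmic = 0.29 × 0.2391 = 0.069339
  π_Electronic·p_Electronic = 0.20 × 0.0564374 = 0.0112875
  π_Acoustic·p_Acoustic = 0.27 × 8.19737e-11 = 2.21329e-11
Denominator: 0.0441356 + 0.069339 + 0.0112875 + 2.21329e-11 = 0.124762
P(Source Thermal | data) = 0.0441356 / 0.124762 ≈ 0.354

0.354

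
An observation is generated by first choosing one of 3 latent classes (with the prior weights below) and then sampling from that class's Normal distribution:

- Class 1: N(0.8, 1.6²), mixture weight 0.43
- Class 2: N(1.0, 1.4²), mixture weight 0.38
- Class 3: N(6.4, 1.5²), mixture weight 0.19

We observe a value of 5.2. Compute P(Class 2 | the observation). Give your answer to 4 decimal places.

0.0298

P(component k | x) = w_k·f_k(x) / marginal(x), where marginal(x) = Σ_j w_j·f_j(x).
Evaluate each component's likelihood at the observed value:
  f_1 = (1/(1.6·√(2π)))·exp(−(5.2−0.8)²/(2·1.6²)) = 0.249339·exp(-3.78125) = 0.00568348
  f_2 = (1/(1.4·√(2π)))·exp(−(5.2−1.0)²/(2·1.4²)) = 0.284959·exp(-4.50000) = 0.00316561
  f_3 = (1/(1.5·√(2π)))·exp(−(5.2−6.4)²/(2·1.5²)) = 0.265962·exp(-0.32000) = 0.193128
Multiply by the mixture weights:
  w_1·f_1 = 0.43 × 0.00568348 = 0.00244389
  w_2·f_2 = 0.38 × 0.00316561 = 0.00120293
  w_3·f_3 = 0.19 × 0.193128 = 0.0366943
Marginal: 0.00244389 + 0.00120293 + 0.0366943 = 0.0403411
So the posterior for Class 2 is 0.00120293 / 0.0403411 ≈ 0.0298.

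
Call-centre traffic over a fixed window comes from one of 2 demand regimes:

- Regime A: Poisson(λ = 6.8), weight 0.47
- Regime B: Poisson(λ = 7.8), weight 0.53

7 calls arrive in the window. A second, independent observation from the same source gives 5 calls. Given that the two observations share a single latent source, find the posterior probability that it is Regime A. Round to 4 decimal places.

0.5581

P(component k | x) = π_k·f_k(x) / marginal(x), where marginal(x) = Σ_j π_j·f_j(x).
Since both observations come from the same component, the likelihood for component k is f_k(x₁)·f_k(x₂).
  L_A = [e^(−6.8)·6.8^7/7! = 0.148569] × [0.134946] = 0.0200489
  L_B = [e^(−7.8)·7.8^7/7! = 0.142802] × [0.0985814] = 0.0140776
Weight by the priors:
  π_A·L_A = 0.47 × 0.0200489 = 0.00942298
  π_B·L_B = 0.53 × 0.0140776 = 0.00746114
Normaliser: 0.00942298 + 0.00746114 = 0.0168841
P(Regime A | x₁, x₂) ≈ 0.5581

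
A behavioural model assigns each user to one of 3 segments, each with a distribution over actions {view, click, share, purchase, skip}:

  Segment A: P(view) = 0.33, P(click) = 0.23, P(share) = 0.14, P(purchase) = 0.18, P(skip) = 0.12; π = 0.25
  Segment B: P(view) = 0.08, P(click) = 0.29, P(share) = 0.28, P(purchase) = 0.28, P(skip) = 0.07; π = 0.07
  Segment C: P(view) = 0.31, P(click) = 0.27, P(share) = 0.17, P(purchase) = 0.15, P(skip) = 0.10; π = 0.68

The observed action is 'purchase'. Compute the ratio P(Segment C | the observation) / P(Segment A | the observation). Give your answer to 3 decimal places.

Posterior odds = (w_i f_i(x)) / (w_j f_j(x)); the normalising sum cancels.
Component likelihoods at x = 'purchase':
  f_A = P(purchase | comp) = 0.18
  f_B = P(purchase | comp) = 0.28
  f_C = P(purchase | comp) = 0.15
Odds = (0.68/0.25) × (0.15/0.18) = 2.72 × 0.833333 ≈ 2.267

2.267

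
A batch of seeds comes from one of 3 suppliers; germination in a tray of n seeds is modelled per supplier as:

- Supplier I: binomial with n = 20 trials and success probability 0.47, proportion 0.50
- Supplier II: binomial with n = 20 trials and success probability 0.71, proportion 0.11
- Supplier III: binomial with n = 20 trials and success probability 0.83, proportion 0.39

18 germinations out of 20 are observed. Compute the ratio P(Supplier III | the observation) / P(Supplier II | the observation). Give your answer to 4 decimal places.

20.2549

The posterior odds equal the prior odds times the likelihood ratio: (π_i/π_j)·(f_i(x)/f_j(x)).
Evaluate each component's likelihood at the observed value:
  f_I = C(20,18)·0.47^18·0.53^2 = 190·1.25245e-06·0.2809 = 6.68447e-05
  f_II = C(20,18)·0.71^18·0.29^2 = 190·0.00210209·0.0841 = 0.0335892
  f_III = C(20,18)·0.83^18·0.17^2 = 190·0.0349467·0.0289 = 0.191892
Posterior odds = (π_III·f_III) / (π_II·f_II) = (0.39·0.191892) / (0.11·0.0335892) = 0.0748379 / 0.00369481 ≈ 20.2549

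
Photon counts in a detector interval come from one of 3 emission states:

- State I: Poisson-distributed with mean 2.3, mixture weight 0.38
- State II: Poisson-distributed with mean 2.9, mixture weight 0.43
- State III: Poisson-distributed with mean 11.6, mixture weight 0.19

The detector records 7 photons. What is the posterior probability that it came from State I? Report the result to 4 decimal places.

Apply Bayes' rule: the posterior for each component is proportional to its prior times its likelihood at x.
Component likelihoods at x = 7 photons:
  f_I = e^(−2.3)·2.3^7/7! = 0.00677309
  f_II = e^(−2.9)·2.9^7/7! = 0.0188322
  f_III = e^(−11.6)·11.6^7/7! = 0.0513996
Prior × likelihood for each component:
  π_I·f_I = 0.38 × 0.00677309 = 0.00257378
  π_II·f_II = 0.43 × 0.0188322 = 0.00809785
  π_III·f_III = 0.19 × 0.0513996 = 0.00976592
Sum: 0.00257378 + 0.00809785 + 0.00976592 = 0.0204375
P(State I | data) ≈ 0.1259

0.1259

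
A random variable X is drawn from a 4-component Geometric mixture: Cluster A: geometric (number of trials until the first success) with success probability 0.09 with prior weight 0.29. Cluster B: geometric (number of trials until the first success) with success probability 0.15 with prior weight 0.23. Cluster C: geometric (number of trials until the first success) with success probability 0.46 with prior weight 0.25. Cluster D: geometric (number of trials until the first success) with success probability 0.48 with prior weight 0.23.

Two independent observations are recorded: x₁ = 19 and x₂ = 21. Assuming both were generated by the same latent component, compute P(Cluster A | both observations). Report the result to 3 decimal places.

Apply Bayes' rule: the posterior for each component is proportional to its prior times its likelihood at x.
Since both observations come from the same component, the likelihood for component k is f_k(x₁)·f_k(x₂).
  L_A = [0.0164812] × [0.013648] = 0.000224935
  L_B = [0.00804696] × [0.00581393] = 4.67845e-05
  L_C = [7.01206e-06] × [2.04472e-06] = 1.43377e-11
  L_D = [3.70938e-06] × [1.00302e-06] = 3.72057e-12
Unnormalised posteriors:
  π_A·L_A = 0.29 × 0.000224935 = 6.52313e-05
  π_B·L_B = 0.23 × 4.67845e-05 = 1.07604e-05
  π_C·L_C = 0.25 × 1.43377e-11 = 3.58442e-12
  π_D·L_D = 0.23 × 3.72057e-12 = 8.55731e-13
Normaliser: 6.52313e-05 + 1.07604e-05 + 3.58442e-12 + 8.55731e-13 = 7.59917e-05
P(Cluster A | x₁,x₂) ≈ 0.858

0.858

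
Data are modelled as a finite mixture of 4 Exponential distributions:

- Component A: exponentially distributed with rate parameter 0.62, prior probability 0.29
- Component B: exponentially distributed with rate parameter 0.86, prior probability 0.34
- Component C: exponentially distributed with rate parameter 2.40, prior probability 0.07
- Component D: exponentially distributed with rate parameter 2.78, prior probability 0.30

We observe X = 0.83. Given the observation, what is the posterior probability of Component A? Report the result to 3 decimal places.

P(component k | x) = π_k·f_k(x) / marginal(x), where marginal(x) = Σ_j π_j·f_j(x).
Component likelihoods at x = 0.83:
  p_A = 0.370599
  p_B = 0.42121
  p_C = 0.327414
  p_D = 0.276665
Prior × likelihood for each component:
  π_A·p_A = 0.29 × 0.370599 = 0.107474
  π_B·p_B = 0.34 × 0.42121 = 0.143212
  π_C·p_C = 0.07 × 0.327414 = 0.0229189
  π_D·p_D = 0.30 × 0.276665 = 0.0829994
Marginal: 0.107474 + 0.143212 + 0.0229189 + 0.0829994 = 0.356603
Responsibility of Component A: 0.107474 / 0.356603 ≈ 0.301

0.301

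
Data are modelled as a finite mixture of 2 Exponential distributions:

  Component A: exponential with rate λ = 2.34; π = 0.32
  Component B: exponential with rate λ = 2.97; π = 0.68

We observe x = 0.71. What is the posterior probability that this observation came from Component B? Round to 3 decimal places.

0.633

P(component k | x) = P(Z=k)·f_k(x) / marginal(x), where marginal(x) = Σ_j P(Z=j)·f_j(x).
Component likelihoods at x = 0.71:
  L_A = 0.444303
  L_B = 0.360545
Weight by the priors:
  P(Z=A)·L_A = 0.32 × 0.444303 = 0.142177
  P(Z=B)·L_B = 0.68 × 0.360545 = 0.245171
Evidence: 0.142177 + 0.245171 = 0.387348
P(Component B | x) ≈ 0.633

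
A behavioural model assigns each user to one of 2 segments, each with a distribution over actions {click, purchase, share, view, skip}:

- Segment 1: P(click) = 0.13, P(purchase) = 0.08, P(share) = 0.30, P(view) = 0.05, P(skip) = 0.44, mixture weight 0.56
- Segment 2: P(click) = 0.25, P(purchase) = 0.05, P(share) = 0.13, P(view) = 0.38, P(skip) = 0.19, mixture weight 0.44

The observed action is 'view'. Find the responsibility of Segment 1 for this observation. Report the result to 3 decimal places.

Posterior ∝ prior × likelihood, so P(k | x) ∝ π_k f_k(x); normalise over all components.
Categorical probabilities:
  p_1 = P(view | comp) = 0.05
  p_2 = P(view | comp) = 0.38
Weight by the priors:
  π_1·p_1 = 0.56 × 0.05 = 0.028
  π_2·p_2 = 0.44 × 0.38 = 0.1672
Normaliser: 0.028 + 0.1672 = 0.1952
So the posterior for Segment 1 is 0.028 / 0.1952 ≈ 0.143.

0.143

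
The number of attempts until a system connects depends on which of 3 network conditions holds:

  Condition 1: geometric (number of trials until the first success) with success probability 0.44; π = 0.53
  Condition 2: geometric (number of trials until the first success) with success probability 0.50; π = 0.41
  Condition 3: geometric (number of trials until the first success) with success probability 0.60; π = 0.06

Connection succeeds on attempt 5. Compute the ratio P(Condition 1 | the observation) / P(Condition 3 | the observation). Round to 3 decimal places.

24.885

The posterior odds equal the prior odds times the likelihood ratio: (w_i/w_j)·(f_i(x)/f_j(x)).
Geometric probabilities:
  p_1 = 0.44·(1−0.44)^4 = 0.44·0.098345 = 0.0432718
  p_2 = 0.50·(1−0.50)^4 = 0.50·0.0625 = 0.03125
  p_3 = 0.60·(1−0.60)^4 = 0.60·0.0256 = 0.01536
Odds = (0.53/0.06) × (0.0432718/0.01536) = 8.83333 × 2.81717 ≈ 24.885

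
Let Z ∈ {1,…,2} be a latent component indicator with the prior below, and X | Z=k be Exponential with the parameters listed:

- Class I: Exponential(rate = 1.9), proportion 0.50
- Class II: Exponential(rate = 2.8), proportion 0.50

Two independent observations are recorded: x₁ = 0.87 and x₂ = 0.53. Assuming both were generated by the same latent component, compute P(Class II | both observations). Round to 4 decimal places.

0.3812

P(component k | x) = π_k·f_k(x) / marginal(x), where marginal(x) = Σ_j π_j·f_j(x).
Since both observations come from the same component, the likelihood for component k is f_k(x₁)·f_k(x₂).
  L_I = [0.363802] × [0.694095] = 0.252513
  L_II = [0.245029] × [0.634841] = 0.155554
Unnormalised posteriors:
  π_I·L_I = 0.50 × 0.252513 = 0.126257
  π_II·L_II = 0.50 × 0.155554 = 0.0777771
Evidence: 0.126257 + 0.0777771 = 0.204034
Responsibility of Class II: 0.0777771 / 0.204034 ≈ 0.3812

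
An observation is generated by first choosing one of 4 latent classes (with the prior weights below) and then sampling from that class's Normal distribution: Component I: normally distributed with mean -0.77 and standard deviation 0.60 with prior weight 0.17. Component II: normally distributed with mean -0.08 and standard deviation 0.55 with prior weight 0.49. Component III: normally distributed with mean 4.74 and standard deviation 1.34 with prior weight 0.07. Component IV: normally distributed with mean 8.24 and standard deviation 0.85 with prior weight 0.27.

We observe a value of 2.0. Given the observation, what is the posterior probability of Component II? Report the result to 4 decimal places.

0.0975

Posterior ∝ prior × likelihood, so P(k | x) ∝ π_k f_k(x); normalise over all components.
Normal densities:
  f_I = 1.56519e-05
  f_II = 0.00056869
  f_III = 0.0368035
  f_IV = 9.30685e-13
Weight by the priors:
  π_I·f_I = 0.17 × 1.56519e-05 = 2.66082e-06
  π_II·f_II = 0.49 × 0.00056869 = 0.000278658
  π_III·f_III = 0.07 × 0.0368035 = 0.00257624
  π_IV·f_IV = 0.27 × 9.30685e-13 = 2.51285e-13
Sum: 2.66082e-06 + 0.000278658 + 0.00257624 + 2.51285e-13 = 0.00285756
Responsibility of Component II: 0.000278658 / 0.00285756 ≈ 0.0975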